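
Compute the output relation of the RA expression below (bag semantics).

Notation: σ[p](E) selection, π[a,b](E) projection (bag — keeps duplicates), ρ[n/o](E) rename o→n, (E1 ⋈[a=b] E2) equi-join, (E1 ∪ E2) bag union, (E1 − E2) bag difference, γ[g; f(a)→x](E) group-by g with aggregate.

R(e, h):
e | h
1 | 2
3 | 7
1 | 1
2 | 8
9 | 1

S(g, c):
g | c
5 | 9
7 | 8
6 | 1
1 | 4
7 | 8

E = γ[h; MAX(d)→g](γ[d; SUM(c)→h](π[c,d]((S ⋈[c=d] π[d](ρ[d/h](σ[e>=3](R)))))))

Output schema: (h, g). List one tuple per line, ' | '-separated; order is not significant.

Per-node cardinality:
  S → 5
  R → 5
  σ[e>=3](R) → 2
  ρ[d/h](σ[e>=3](R)) → 2
  π[d](ρ[d/h](σ[e>=3](R))) → 2
  (S ⋈[c=d] π[d](ρ[d/h](σ[e>=3](R)))) → 1
  π[c,d]((S ⋈[c=d] π[d](ρ[d/h](σ[e>=3](R))))) → 1
  γ[d; SUM(c)→h](π[c,d]((S ⋈[c=d] π[d](ρ[d/h](σ[e>=3](R)))))) → 1
  γ[h; MAX(d)→g](γ[d; SUM(c)→h](π[c,d]((S ⋈[c=d] π[d](ρ[d/h](σ[e>=3](R))))))) → 1

== RESULT ==
h | g
1 | 1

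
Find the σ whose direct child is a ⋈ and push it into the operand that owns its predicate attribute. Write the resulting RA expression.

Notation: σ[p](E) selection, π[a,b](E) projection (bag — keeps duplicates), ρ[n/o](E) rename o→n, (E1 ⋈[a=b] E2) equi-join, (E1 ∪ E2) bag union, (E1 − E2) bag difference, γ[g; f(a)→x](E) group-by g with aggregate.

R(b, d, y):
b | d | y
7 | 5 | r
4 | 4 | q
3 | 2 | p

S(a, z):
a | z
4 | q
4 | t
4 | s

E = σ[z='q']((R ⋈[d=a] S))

σ filters on z, owned by the right side.
E' = (R ⋈[d=a] σ[z='q'](S))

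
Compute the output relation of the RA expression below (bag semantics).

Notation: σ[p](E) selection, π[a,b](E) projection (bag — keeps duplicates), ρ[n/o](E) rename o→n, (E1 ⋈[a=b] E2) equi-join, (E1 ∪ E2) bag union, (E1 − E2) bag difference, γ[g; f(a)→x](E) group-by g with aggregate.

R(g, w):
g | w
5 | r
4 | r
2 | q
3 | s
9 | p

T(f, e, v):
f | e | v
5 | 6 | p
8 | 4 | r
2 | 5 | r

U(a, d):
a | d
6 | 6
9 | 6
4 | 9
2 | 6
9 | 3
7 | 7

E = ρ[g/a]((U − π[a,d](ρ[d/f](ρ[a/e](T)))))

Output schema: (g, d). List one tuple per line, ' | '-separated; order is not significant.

Subexpression sizes:
  U → 6
  T → 3
  ρ[a/e](T) → 3
  ρ[d/f](ρ[a/e](T)) → 3
  π[a,d](ρ[d/f](ρ[a/e](T))) → 3
  (U − π[a,d](ρ[d/f](ρ[a/e](T)))) → 6
  ρ[g/a]((U − π[a,d](ρ[d/f](ρ[a/e](T))))) → 6

== RESULT ==
g | d
2 | 6
4 | 9
6 | 6
7 | 7
9 | 3
9 | 6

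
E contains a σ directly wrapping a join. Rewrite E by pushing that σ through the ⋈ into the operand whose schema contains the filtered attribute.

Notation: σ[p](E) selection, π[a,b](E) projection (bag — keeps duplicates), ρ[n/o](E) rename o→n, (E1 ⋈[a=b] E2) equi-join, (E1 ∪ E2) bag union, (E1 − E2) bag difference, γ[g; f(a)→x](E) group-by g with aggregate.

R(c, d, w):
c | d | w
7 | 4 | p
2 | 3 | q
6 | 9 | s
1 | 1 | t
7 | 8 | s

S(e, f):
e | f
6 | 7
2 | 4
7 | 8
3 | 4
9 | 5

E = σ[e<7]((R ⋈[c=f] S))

σ filters on e, owned by the right side.
E' = (R ⋈[c=f] σ[e<7](S))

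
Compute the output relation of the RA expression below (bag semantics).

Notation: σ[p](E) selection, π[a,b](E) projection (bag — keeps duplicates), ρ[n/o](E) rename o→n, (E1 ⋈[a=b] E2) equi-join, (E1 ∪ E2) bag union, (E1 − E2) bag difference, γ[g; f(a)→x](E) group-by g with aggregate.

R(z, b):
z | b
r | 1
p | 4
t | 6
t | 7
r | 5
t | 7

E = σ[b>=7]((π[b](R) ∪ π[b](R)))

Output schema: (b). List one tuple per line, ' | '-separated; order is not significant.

Subexpression sizes:
  R → 6
  π[b](R) → 6
  R → 6
  π[b](R) → 6
  (π[b](R) ∪ π[b](R)) → 12
  σ[b>=7]((π[b](R) ∪ π[b](R))) → 4

== RESULT ==
b
7
7
7
7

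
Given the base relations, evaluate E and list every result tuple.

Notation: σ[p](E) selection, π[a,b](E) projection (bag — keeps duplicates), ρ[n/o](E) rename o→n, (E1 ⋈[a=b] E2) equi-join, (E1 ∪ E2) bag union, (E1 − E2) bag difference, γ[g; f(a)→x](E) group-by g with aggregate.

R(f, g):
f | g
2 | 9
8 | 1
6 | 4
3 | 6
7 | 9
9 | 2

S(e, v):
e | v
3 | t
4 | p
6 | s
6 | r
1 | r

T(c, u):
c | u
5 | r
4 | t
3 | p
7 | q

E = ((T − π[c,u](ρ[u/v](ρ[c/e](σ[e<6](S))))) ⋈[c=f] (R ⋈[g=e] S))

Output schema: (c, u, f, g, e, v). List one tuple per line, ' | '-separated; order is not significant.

Subexpression sizes:
  T → 4
  S → 5
  σ[e<6](S) → 3
  ρ[c/e](σ[e<6](S)) → 3
  ρ[u/v](ρ[c/e](σ[e<6](S))) → 3
  π[c,u](ρ[u/v](ρ[c/e](σ[e<6](S)))) → 3
  (T − π[c,u](ρ[u/v](ρ[c/e](σ[e<6](S))))) → 4
  R → 6
  S → 5
  (R ⋈[g=e] S) → 4
  ((T − π[c,u](ρ[u/v](ρ[c/e](σ[e<6](S))))) ⋈[c=f] (R ⋈[g=e] S)) → 2

== RESULT ==
c | u | f | g | e | v
3 | p | 3 | 6 | 6 | r
3 | p | 3 | 6 | 6 | s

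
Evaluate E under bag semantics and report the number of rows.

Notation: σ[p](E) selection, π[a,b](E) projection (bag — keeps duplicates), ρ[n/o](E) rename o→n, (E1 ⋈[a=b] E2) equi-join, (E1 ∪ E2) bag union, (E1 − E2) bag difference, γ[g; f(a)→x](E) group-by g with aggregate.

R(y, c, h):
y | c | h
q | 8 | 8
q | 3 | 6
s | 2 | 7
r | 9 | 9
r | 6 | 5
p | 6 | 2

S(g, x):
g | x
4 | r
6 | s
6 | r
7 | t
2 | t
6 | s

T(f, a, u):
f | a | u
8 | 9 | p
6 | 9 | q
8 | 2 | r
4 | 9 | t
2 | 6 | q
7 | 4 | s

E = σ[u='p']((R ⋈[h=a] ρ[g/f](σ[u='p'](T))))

Stepwise |·|:
  R → 6
  T → 6
  σ[u='p'](T) → 1
  ρ[g/f](σ[u='p'](T)) → 1
  (R ⋈[h=a] ρ[g/f](σ[u='p'](T))) → 1
  σ[u='p']((R ⋈[h=a] ρ[g/f](σ[u='p'](T)))) → 1

|E| = 1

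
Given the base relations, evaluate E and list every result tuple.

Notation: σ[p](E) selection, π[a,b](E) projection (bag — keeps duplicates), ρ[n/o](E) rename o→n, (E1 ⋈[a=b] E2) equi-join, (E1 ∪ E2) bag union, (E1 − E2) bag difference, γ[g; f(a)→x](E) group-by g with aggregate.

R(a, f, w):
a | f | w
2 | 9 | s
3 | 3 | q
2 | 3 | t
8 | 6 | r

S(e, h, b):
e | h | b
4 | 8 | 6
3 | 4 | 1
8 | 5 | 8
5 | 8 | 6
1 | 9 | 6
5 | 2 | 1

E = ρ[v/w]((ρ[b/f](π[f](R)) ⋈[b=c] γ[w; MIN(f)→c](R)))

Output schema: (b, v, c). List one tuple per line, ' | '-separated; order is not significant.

Stepwise |·|:
  R → 4
  π[f](R) → 4
  ρ[b/f](π[f](R)) → 4
  R → 4
  γ[w; MIN(f)→c](R) → 4
  (ρ[b/f](π[f](R)) ⋈[b=c] γ[w; MIN(f)→c](R)) → 6
  ρ[v/w]((ρ[b/f](π[f](R)) ⋈[b=c] γ[w; MIN(f)→c](R))) → 6

== RESULT ==
b | v | c
3 | q | 3
3 | q | 3
3 | t | 3
3 | t | 3
6 | r | 6
9 | s | 9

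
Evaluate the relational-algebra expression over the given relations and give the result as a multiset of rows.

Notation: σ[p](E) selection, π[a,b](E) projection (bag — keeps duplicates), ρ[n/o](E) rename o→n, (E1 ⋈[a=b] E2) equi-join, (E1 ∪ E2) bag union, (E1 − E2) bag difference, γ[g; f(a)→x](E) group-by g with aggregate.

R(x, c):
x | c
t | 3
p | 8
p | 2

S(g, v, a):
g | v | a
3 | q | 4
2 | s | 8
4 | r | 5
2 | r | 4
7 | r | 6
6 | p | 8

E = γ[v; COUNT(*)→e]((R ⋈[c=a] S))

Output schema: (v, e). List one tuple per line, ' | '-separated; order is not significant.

Subexpression sizes:
  R → 3
  S → 6
  (R ⋈[c=a] S) → 2
  γ[v; COUNT(*)→e]((R ⋈[c=a] S)) → 2

== RESULT ==
v | e
p | 1
s | 1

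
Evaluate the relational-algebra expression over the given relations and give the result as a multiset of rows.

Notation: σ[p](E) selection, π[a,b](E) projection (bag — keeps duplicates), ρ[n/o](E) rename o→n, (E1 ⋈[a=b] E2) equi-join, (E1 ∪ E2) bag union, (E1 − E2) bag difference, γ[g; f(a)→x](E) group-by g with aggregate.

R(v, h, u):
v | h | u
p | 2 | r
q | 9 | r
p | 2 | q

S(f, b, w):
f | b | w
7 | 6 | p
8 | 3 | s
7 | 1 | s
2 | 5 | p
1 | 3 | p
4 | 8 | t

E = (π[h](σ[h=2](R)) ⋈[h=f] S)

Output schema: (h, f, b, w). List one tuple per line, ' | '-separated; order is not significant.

Per-node cardinality:
  R → 3
  σ[h=2](R) → 2
  π[h](σ[h=2](R)) → 2
  S → 6
  (π[h](σ[h=2](R)) ⋈[h=f] S) → 2

== RESULT ==
h | f | b | w
2 | 2 | 5 | p
2 | 2 | 5 | p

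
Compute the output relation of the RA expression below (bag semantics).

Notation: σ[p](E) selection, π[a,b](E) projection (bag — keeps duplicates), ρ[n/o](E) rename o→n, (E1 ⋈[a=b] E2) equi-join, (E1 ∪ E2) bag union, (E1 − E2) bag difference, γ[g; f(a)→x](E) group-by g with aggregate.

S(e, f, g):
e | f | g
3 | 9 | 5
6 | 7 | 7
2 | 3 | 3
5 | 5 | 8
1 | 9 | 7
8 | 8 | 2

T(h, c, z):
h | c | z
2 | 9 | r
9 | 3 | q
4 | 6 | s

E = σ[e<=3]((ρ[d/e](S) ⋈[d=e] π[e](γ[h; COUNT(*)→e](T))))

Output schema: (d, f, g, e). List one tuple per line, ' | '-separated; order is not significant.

Row counts bottom-up:
  S → 6
  ρ[d/e](S) → 6
  T → 3
  γ[h; COUNT(*)→e](T) → 3
  π[e](γ[h; COUNT(*)→e](T)) → 3
  (ρ[d/e](S) ⋈[d=e] π[e](γ[h; COUNT(*)→e](T))) → 3
  σ[e<=3]((ρ[d/e](S) ⋈[d=e] π[e](γ[h; COUNT(*)→e](T)))) → 3

== RESULT ==
d | f | g | e
1 | 9 | 7 | 1
1 | 9 | 7 | 1
1 | 9 | 7 | 1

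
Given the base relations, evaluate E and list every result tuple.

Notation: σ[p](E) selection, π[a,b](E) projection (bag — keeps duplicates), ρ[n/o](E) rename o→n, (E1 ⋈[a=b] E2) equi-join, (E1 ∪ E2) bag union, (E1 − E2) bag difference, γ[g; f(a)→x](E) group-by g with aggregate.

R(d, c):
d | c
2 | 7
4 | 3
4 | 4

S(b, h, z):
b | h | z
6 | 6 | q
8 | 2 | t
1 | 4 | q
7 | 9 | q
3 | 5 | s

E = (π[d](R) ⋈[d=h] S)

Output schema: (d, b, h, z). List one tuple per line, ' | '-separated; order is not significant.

Subexpression sizes:
  R → 3
  π[d](R) → 3
  S → 5
  (π[d](R) ⋈[d=h] S) → 3

== RESULT ==
d | b | h | z
2 | 8 | 2 | t
4 | 1 | 4 | q
4 | 1 | 4 | q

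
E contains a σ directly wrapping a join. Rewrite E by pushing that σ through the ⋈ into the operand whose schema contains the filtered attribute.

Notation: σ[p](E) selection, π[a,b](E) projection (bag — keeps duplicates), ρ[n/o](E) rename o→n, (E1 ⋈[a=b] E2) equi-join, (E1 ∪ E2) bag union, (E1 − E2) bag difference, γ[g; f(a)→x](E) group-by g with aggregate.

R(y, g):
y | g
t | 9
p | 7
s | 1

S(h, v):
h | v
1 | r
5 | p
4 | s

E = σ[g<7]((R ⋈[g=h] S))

σ filters on g, owned by the left side.
E' = (σ[g<7](R) ⋈[g=h] S)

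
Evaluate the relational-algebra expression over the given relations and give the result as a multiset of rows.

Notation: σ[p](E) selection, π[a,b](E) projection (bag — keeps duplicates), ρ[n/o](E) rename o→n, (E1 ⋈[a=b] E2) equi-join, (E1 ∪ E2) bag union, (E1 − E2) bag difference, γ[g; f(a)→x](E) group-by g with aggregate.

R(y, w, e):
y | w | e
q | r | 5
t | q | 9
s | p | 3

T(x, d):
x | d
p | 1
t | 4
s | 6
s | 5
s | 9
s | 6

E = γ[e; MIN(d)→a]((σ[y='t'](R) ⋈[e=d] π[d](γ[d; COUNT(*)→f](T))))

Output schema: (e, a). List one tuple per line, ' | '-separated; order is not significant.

Subexpression sizes:
  R → 3
  σ[y='t'](R) → 1
  T → 6
  γ[d; COUNT(*)→f](T) → 5
  π[d](γ[d; COUNT(*)→f](T)) → 5
  (σ[y='t'](R) ⋈[e=d] π[d](γ[d; COUNT(*)→f](T))) → 1
  γ[e; MIN(d)→a]((σ[y='t'](R) ⋈[e=d] π[d](γ[d; COUNT(*)→f](T)))) → 1

== RESULT ==
e | a
9 | 9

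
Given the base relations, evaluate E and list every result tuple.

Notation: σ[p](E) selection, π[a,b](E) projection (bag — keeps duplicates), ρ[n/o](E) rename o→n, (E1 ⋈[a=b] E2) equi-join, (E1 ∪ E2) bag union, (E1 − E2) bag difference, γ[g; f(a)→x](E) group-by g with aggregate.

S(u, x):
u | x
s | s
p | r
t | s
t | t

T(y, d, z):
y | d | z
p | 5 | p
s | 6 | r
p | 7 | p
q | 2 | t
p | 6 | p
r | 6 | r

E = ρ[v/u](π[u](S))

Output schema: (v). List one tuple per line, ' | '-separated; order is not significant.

Subexpression sizes:
  S → 4
  π[u](S) → 4
  ρ[v/u](π[u](S)) → 4

== RESULT ==
v
p
s
t
t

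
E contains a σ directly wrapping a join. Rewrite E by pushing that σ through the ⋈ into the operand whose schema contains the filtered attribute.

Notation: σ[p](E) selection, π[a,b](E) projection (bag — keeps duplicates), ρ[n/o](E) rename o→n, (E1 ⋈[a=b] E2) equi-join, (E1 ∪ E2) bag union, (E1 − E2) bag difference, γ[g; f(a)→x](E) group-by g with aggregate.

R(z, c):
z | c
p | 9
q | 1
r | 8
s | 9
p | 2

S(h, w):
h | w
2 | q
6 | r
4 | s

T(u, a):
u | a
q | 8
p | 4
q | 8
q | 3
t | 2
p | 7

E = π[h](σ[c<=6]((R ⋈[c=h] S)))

σ filters on c, owned by the left side.
E' = π[h]((σ[c<=6](R) ⋈[c=h] S))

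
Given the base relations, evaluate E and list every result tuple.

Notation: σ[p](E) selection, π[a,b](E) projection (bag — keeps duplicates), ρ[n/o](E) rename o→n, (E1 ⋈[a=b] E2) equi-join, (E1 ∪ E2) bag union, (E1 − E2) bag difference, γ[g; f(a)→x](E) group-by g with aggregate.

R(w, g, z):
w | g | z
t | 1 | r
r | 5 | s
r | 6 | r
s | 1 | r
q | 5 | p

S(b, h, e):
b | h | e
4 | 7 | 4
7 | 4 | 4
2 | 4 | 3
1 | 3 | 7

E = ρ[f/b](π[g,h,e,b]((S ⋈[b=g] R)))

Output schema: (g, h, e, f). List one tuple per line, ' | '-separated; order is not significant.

Row counts bottom-up:
  S → 4
  R → 5
  (S ⋈[b=g] R) → 2
  π[g,h,e,b]((S ⋈[b=g] R)) → 2
  ρ[f/b](π[g,h,e,b]((S ⋈[b=g] R))) → 2

== RESULT ==
g | h | e | f
1 | 3 | 7 | 1
1 | 3 | 7 | 1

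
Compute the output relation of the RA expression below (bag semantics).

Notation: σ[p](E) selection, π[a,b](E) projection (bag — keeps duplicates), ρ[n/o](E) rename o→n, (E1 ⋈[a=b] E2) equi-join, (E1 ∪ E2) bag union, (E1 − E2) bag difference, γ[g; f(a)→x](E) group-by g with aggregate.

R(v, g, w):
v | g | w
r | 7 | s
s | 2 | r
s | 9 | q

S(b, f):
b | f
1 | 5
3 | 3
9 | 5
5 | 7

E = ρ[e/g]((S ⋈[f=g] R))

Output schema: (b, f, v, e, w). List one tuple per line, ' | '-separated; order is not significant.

Row counts bottom-up:
  S → 4
  R → 3
  (S ⋈[f=g] R) → 1
  ρ[e/g]((S ⋈[f=g] R)) → 1

== RESULT ==
b | f | v | e | w
5 | 7 | r | 7 | s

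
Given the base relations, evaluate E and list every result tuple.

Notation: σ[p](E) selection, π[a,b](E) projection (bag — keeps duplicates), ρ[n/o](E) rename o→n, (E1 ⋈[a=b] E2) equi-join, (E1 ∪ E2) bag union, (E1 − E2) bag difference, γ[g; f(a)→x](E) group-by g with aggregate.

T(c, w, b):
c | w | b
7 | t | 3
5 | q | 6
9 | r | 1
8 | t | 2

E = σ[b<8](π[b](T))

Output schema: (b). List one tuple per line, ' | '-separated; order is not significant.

Subexpression sizes:
  T → 4
  π[b](T) → 4
  σ[b<8](π[b](T)) → 4

== RESULT ==
b
1
2
3
6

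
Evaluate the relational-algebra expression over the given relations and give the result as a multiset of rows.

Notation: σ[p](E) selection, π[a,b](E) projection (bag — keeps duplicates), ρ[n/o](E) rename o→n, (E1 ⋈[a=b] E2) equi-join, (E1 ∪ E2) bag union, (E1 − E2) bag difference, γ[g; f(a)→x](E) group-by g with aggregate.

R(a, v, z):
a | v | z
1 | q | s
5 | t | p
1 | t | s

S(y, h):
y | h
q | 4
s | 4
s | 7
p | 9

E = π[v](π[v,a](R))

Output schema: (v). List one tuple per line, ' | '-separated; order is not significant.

Per-node cardinality:
  R → 3
  π[v,a](R) → 3
  π[v](π[v,a](R)) → 3

== RESULT ==
v
q
t
t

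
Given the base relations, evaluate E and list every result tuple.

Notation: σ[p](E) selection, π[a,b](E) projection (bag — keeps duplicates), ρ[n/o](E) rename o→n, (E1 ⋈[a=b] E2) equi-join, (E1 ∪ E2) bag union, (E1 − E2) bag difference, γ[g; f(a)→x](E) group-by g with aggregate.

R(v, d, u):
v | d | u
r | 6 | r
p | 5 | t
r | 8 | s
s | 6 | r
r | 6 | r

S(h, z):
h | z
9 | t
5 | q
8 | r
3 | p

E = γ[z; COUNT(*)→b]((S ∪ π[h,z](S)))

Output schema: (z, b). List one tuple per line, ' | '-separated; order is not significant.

Subexpression sizes:
  S → 4
  S → 4
  π[h,z](S) → 4
  (S ∪ π[h,z](S)) → 8
  γ[z; COUNT(*)→b]((S ∪ π[h,z](S))) → 4

== RESULT ==
z | b
p | 2
q | 2
r | 2
t | 2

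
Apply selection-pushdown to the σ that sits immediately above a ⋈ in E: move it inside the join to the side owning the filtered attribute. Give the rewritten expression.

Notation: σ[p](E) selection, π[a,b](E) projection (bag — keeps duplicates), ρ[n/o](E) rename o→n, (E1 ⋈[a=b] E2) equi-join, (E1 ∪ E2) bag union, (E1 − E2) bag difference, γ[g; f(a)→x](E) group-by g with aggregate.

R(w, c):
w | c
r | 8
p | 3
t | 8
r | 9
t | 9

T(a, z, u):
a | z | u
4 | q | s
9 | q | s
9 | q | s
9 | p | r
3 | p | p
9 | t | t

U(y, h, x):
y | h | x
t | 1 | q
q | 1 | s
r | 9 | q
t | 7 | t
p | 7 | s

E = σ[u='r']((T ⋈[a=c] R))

σ filters on u, owned by the left side.
E' = (σ[u='r'](T) ⋈[a=c] R)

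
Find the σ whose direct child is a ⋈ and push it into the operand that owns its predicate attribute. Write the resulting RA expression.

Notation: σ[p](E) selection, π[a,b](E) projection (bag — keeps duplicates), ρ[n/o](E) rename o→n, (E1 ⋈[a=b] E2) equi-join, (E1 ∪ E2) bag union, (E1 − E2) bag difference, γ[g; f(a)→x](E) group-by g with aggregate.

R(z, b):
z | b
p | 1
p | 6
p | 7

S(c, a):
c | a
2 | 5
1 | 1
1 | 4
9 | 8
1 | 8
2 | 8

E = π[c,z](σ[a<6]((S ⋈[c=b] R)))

σ filters on a, owned by the left side.
E' = π[c,z]((σ[a<6](S) ⋈[c=b] R))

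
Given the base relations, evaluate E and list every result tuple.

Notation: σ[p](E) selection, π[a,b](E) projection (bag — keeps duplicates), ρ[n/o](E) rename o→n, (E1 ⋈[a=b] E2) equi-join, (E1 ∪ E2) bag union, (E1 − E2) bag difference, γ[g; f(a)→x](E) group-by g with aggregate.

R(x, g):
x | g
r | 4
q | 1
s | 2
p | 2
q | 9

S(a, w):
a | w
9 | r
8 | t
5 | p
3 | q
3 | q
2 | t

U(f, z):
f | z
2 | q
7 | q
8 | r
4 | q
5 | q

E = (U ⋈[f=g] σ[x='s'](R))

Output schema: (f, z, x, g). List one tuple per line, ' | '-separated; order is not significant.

Subexpression sizes:
  U → 5
  R → 5
  σ[x='s'](R) → 1
  (U ⋈[f=g] σ[x='s'](R)) → 1

== RESULT ==
f | z | x | g
2 | q | s | 2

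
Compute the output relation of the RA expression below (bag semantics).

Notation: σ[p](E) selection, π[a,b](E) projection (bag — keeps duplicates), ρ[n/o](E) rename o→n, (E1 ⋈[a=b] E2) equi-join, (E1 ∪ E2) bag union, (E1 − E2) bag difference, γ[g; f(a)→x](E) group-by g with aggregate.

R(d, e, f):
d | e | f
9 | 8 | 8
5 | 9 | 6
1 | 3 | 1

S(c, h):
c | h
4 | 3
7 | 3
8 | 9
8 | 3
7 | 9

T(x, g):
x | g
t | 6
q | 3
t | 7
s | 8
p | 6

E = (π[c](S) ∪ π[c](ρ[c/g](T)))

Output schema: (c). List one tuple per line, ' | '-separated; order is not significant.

Per-node cardinality:
  S → 5
  π[c](S) → 5
  T → 5
  ρ[c/g](T) → 5
  π[c](ρ[c/g](T)) → 5
  (π[c](S) ∪ π[c](ρ[c/g](T))) → 10

== RESULT ==
c
3
4
6
6
7
7
7
8
8
8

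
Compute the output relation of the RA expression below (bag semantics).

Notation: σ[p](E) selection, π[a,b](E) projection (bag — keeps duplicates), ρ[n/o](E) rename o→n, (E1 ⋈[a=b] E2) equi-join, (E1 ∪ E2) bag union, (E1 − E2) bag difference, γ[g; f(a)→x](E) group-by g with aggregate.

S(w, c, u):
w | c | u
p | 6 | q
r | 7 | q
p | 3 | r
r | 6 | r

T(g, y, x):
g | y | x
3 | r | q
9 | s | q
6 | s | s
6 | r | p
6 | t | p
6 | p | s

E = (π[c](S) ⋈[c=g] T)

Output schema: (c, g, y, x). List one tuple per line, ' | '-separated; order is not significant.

Subexpression sizes:
  S → 4
  π[c](S) → 4
  T → 6
  (π[c](S) ⋈[c=g] T) → 9

== RESULT ==
c | g | y | x
3 | 3 | r | q
6 | 6 | p | s
6 | 6 | p | s
6 | 6 | r | p
6 | 6 | r | p
6 | 6 | s | s
6 | 6 | s | s
6 | 6 | t | p
6 | 6 | t | p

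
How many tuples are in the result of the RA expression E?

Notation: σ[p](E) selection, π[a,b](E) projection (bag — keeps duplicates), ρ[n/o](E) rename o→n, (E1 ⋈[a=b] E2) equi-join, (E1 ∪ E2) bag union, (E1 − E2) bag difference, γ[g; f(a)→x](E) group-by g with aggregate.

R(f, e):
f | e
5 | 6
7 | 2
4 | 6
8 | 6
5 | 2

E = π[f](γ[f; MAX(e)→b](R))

Row counts bottom-up:
  R → 5
  γ[f; MAX(e)→b](R) → 4
  π[f](γ[f; MAX(e)→b](R)) → 4

|E| = 4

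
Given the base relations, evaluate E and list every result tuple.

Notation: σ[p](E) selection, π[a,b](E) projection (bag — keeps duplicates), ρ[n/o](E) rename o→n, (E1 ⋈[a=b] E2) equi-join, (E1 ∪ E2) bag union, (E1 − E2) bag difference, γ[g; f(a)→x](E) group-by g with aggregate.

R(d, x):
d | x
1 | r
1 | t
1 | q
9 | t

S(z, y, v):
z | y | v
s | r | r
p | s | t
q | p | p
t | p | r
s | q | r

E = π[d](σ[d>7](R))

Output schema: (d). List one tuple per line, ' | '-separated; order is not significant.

Subexpression sizes:
  R → 4
  σ[d>7](R) → 1
  π[d](σ[d>7](R)) → 1

== RESULT ==
d
9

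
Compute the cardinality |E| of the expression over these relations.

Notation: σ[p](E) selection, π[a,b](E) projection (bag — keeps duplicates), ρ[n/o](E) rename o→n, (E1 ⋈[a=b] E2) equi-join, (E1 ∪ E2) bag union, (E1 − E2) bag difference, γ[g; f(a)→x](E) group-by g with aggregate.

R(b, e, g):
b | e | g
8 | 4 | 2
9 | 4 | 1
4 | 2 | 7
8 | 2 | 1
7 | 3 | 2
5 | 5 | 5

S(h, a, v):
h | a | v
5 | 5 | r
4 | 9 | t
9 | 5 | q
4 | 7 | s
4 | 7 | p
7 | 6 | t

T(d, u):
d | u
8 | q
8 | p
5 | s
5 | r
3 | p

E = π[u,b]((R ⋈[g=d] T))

Subexpression sizes:
  R → 6
  T → 5
  (R ⋈[g=d] T) → 2
  π[u,b]((R ⋈[g=d] T)) → 2

|E| = 2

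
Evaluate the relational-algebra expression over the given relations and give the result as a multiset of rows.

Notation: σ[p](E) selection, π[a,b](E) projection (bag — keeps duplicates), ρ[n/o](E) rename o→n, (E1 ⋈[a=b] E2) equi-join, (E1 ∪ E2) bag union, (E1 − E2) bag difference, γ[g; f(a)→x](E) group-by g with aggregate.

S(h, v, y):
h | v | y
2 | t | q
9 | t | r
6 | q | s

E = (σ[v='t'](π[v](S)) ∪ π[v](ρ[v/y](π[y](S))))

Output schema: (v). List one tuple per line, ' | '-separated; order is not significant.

Row counts bottom-up:
  S → 3
  π[v](S) → 3
  σ[v='t'](π[v](S)) → 2
  S → 3
  π[y](S) → 3
  ρ[v/y](π[y](S)) → 3
  π[v](ρ[v/y](π[y](S))) → 3
  (σ[v='t'](π[v](S)) ∪ π[v](ρ[v/y](π[y](S)))) → 5

== RESULT ==
v
q
r
s
t
t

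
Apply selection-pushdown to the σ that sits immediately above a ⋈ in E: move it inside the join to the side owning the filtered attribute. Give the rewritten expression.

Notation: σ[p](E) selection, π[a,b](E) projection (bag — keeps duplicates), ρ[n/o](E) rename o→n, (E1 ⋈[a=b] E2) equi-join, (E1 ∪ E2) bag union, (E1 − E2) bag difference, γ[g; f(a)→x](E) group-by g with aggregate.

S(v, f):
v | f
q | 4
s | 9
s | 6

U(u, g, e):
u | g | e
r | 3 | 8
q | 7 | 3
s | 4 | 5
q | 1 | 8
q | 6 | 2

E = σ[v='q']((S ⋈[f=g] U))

σ filters on v, owned by the left side.
E' = (σ[v='q'](S) ⋈[f=g] U)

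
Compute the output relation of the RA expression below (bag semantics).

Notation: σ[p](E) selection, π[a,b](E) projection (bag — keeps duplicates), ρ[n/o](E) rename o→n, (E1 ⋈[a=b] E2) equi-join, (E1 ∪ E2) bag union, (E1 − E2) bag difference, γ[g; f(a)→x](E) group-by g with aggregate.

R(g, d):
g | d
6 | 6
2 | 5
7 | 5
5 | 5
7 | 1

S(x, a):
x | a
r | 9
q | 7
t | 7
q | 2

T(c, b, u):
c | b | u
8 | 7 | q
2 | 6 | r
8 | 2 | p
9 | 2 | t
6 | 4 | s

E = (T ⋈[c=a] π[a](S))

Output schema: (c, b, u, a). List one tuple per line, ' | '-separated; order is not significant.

Row counts bottom-up:
  T → 5
  S → 4
  π[a](S) → 4
  (T ⋈[c=a] π[a](S)) → 2

== RESULT ==
c | b | u | a
2 | 6 | r | 2
9 | 2 | t | 9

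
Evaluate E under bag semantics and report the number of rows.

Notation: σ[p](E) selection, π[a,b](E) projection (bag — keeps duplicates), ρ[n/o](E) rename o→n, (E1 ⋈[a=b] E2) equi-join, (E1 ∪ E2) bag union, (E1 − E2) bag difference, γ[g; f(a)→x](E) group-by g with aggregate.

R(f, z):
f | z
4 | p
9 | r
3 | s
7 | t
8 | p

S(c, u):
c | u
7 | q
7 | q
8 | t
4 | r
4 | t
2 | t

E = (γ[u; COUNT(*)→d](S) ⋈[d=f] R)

Row counts bottom-up:
  S → 6
  γ[u; COUNT(*)→d](S) → 3
  R → 5
  (γ[u; COUNT(*)→d](S) ⋈[d=f] R) → 1

|E| = 1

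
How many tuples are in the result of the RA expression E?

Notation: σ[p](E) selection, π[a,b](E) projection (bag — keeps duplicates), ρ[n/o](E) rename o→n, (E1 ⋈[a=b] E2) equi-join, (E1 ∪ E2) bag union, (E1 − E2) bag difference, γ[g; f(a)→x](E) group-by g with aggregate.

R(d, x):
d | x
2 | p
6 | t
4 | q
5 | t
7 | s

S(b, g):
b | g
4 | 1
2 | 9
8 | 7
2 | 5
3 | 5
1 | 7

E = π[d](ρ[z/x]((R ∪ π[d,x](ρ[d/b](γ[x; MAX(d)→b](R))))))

Row counts bottom-up:
  R → 5
  R → 5
  γ[x; MAX(d)→b](R) → 4
  ρ[d/b](γ[x; MAX(d)→b](R)) → 4
  π[d,x](ρ[d/b](γ[x; MAX(d)→b](R))) → 4
  (R ∪ π[d,x](ρ[d/b](γ[x; MAX(d)→b](R)))) → 9
  ρ[z/x]((R ∪ π[d,x](ρ[d/b](γ[x; MAX(d)→b](R))))) → 9
  π[d](ρ[z/x]((R ∪ π[d,x](ρ[d/b](γ[x; MAX(d)→b](R)))))) → 9

|E| = 9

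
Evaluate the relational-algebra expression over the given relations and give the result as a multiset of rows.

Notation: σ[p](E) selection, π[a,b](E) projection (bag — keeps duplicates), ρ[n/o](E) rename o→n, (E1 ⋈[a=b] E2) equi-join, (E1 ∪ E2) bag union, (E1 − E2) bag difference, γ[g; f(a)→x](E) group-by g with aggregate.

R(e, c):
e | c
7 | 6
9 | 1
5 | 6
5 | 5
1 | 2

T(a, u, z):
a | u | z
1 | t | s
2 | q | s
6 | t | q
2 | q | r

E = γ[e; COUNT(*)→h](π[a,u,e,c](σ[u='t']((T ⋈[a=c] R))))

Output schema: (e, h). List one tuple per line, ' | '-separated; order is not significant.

Per-node cardinality:
  T → 4
  R → 5
  (T ⋈[a=c] R) → 5
  σ[u='t']((T ⋈[a=c] R)) → 3
  π[a,u,e,c](σ[u='t']((T ⋈[a=c] R))) → 3
  γ[e; COUNT(*)→h](π[a,u,e,c](σ[u='t']((T ⋈[a=c] R)))) → 3

== RESULT ==
e | h
5 | 1
7 | 1
9 | 1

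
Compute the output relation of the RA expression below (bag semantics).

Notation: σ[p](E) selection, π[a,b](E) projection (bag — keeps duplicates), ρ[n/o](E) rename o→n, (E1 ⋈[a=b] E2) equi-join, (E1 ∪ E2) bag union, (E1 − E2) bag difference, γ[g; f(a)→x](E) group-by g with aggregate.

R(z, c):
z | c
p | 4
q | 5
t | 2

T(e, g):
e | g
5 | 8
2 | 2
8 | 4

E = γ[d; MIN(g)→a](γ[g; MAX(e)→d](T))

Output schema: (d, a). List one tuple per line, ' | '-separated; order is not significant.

Stepwise |·|:
  T → 3
  γ[g; MAX(e)→d](T) → 3
  γ[d; MIN(g)→a](γ[g; MAX(e)→d](T)) → 3

== RESULT ==
d | a
2 | 2
5 | 8
8 | 4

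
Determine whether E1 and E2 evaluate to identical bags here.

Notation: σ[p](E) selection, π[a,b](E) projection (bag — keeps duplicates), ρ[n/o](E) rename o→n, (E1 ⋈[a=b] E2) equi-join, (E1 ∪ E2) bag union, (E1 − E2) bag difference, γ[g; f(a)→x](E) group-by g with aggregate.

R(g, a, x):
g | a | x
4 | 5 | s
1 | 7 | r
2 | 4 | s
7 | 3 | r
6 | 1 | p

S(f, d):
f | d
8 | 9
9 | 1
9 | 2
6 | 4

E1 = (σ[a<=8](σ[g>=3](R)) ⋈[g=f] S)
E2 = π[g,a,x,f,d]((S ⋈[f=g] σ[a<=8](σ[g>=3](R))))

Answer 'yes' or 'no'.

E1 subexpression sizes:
  R → 5
  σ[g>=3](R) → 3
  σ[a<=8](σ[g>=3](R)) → 3
  S → 4
  (σ[a<=8](σ[g>=3](R)) ⋈[g=f] S) → 1
E2 subexpression sizes:
  S → 4
  R → 5
  σ[g>=3](R) → 3
  σ[a<=8](σ[g>=3](R)) → 3
  (S ⋈[f=g] σ[a<=8](σ[g>=3](R))) → 1
  π[g,a,x,f,d]((S ⋈[f=g] σ[a<=8](σ[g>=3](R)))) → 1

E1 and E2 produce the same multiset:
g | a | x | f | d
6 | 1 | p | 6 | 4

yes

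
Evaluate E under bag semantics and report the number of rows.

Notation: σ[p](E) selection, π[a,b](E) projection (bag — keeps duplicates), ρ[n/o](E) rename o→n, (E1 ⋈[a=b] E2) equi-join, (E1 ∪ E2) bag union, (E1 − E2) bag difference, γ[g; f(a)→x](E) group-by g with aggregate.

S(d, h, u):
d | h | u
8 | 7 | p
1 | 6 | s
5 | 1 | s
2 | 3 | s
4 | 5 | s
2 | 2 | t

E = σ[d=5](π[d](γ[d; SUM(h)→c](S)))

Subexpression sizes:
  S → 6
  γ[d; SUM(h)→c](S) → 5
  π[d](γ[d; SUM(h)→c](S)) → 5
  σ[d=5](π[d](γ[d; SUM(h)→c](S))) → 1

|E| = 1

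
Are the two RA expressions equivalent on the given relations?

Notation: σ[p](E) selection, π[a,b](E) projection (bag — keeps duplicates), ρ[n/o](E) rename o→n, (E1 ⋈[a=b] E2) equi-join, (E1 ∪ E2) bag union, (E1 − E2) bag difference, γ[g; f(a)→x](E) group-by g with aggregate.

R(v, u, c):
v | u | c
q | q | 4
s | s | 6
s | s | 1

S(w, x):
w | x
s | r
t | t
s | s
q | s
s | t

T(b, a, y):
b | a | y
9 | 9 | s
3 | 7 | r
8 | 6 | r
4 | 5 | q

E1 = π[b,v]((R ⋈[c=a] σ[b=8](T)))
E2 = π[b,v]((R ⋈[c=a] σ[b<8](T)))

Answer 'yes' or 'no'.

E1 per-node cardinality:
  R → 3
  T → 4
  σ[b=8](T) → 1
  (R ⋈[c=a] σ[b=8](T)) → 1
  π[b,v]((R ⋈[c=a] σ[b=8](T))) → 1
E2 per-node cardinality:
  R → 3
  T → 4
  σ[b<8](T) → 2
  (R ⋈[c=a] σ[b<8](T)) → 0
  π[b,v]((R ⋈[c=a] σ[b<8](T))) → 0

E1 result:
b | v
8 | s
E2 result:
b | v
(0 rows)
Witness: (8, 's') appears 1× in E1 but 0× in E2.

no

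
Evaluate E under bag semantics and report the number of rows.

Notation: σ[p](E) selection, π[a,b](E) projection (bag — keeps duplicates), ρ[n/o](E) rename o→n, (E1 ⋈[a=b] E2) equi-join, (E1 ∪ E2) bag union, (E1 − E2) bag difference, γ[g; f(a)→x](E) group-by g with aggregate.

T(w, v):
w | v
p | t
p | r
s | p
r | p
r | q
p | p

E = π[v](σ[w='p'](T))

Stepwise |·|:
  T → 6
  σ[w='p'](T) → 3
  π[v](σ[w='p'](T)) → 3

|E| = 3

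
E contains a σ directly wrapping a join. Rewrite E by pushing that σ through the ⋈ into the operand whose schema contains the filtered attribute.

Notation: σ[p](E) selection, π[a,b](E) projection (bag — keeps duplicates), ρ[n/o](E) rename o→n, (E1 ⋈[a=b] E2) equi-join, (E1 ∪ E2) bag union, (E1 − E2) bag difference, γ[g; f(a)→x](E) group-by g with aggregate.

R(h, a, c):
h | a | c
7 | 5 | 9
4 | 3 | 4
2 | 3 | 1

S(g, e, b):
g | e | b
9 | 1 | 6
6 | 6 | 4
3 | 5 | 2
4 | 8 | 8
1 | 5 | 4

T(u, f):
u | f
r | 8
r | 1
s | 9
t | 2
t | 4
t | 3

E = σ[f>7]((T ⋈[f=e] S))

σ filters on f, owned by the left side.
E' = (σ[f>7](T) ⋈[f=e] S)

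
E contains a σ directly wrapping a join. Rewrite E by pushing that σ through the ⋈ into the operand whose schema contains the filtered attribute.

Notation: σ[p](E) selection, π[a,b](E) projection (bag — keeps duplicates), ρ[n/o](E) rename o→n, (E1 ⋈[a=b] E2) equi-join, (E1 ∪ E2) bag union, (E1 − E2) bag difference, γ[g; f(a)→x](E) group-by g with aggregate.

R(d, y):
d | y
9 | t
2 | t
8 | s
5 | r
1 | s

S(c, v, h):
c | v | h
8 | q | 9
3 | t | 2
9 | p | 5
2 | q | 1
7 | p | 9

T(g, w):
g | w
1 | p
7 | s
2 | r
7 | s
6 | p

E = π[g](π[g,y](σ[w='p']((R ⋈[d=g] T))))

σ filters on w, owned by the right side.
E' = π[g](π[g,y]((R ⋈[d=g] σ[w='p'](T))))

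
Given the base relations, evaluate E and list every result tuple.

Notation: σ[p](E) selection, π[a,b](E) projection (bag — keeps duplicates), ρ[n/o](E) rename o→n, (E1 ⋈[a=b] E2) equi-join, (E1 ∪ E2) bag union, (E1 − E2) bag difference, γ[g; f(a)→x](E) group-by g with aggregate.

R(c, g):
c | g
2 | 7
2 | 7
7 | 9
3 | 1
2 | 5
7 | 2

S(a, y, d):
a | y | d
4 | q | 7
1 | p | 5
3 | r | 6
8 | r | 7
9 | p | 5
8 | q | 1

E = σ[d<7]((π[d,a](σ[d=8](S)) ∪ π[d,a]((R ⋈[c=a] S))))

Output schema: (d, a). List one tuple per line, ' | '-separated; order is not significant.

Row counts bottom-up:
  S → 6
  σ[d=8](S) → 0
  π[d,a](σ[d=8](S)) → 0
  R → 6
  S → 6
  (R ⋈[c=a] S) → 1
  π[d,a]((R ⋈[c=a] S)) → 1
  (π[d,a](σ[d=8](S)) ∪ π[d,a]((R ⋈[c=a] S))) → 1
  σ[d<7]((π[d,a](σ[d=8](S)) ∪ π[d,a]((R ⋈[c=a] S)))) → 1

== RESULT ==
d | a
6 | 3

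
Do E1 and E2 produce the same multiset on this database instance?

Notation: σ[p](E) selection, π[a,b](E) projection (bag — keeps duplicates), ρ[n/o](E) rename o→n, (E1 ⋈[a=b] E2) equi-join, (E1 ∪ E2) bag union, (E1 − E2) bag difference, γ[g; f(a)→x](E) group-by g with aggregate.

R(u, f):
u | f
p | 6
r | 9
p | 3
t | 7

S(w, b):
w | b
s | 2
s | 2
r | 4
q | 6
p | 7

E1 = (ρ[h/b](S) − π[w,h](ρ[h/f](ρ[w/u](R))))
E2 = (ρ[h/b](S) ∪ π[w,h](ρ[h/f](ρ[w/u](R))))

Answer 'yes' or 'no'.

E1 per-node cardinality:
  S → 5
  ρ[h/b](S) → 5
  R → 4
  ρ[w/u](R) → 4
  ρ[h/f](ρ[w/u](R)) → 4
  π[w,h](ρ[h/f](ρ[w/u](R))) → 4
  (ρ[h/b](S) − π[w,h](ρ[h/f](ρ[w/u](R)))) → 5
E2 per-node cardinality:
  S → 5
  ρ[h/b](S) → 5
  R → 4
  ρ[w/u](R) → 4
  ρ[h/f](ρ[w/u](R)) → 4
  π[w,h](ρ[h/f](ρ[w/u](R))) → 4
  (ρ[h/b](S) ∪ π[w,h](ρ[h/f](ρ[w/u](R)))) → 9

E1 result:
w | h
p | 7
q | 6
r | 4
s | 2
s | 2
E2 result:
w | h
p | 3
p | 6
p | 7
q | 6
r | 4
r | 9
s | 2
s | 2
t | 7
Witness: ('p', 6) appears 0× in E1 but 1× in E2.

no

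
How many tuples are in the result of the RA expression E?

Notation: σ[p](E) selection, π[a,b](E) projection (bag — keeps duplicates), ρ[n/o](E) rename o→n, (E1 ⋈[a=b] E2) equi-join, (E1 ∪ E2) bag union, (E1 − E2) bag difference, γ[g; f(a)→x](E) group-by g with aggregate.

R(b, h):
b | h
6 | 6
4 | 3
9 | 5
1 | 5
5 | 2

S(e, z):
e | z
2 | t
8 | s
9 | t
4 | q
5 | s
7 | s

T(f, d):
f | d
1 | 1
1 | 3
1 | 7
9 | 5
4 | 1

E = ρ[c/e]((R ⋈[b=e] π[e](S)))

Row counts bottom-up:
  R → 5
  S → 6
  π[e](S) → 6
  (R ⋈[b=e] π[e](S)) → 3
  ρ[c/e]((R ⋈[b=e] π[e](S))) → 3

|E| = 3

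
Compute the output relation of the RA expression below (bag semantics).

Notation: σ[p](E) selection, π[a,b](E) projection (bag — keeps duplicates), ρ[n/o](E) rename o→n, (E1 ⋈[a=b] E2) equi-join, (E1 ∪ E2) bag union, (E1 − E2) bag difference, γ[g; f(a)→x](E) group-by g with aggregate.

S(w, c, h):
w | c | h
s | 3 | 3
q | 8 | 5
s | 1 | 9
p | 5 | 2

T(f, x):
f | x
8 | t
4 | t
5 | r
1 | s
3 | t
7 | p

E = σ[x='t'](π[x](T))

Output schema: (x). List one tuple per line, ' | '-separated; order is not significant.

Stepwise |·|:
  T → 6
  π[x](T) → 6
  σ[x='t'](π[x](T)) → 3

== RESULT ==
x
t
t
t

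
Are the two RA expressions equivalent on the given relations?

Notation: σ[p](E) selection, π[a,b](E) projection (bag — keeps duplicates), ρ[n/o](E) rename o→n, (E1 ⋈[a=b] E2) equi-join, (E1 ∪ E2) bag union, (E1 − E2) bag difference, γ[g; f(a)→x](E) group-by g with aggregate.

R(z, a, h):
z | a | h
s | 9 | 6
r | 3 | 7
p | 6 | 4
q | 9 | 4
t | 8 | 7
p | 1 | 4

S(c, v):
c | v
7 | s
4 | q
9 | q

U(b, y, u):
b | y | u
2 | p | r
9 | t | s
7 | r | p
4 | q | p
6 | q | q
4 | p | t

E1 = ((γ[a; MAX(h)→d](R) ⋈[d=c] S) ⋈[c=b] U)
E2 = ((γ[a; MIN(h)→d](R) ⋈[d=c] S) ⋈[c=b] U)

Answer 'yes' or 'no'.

E1 per-node cardinality:
  R → 6
  γ[a; MAX(h)→d](R) → 5
  S → 3
  (γ[a; MAX(h)→d](R) ⋈[d=c] S) → 4
  U → 6
  ((γ[a; MAX(h)→d](R) ⋈[d=c] S) ⋈[c=b] U) → 6
E2 per-node cardinality:
  R → 6
  γ[a; MIN(h)→d](R) → 5
  S → 3
  (γ[a; MIN(h)→d](R) ⋈[d=c] S) → 5
  U → 6
  ((γ[a; MIN(h)→d](R) ⋈[d=c] S) ⋈[c=b] U) → 8

E1 result:
a | d | c | v | b | y | u
1 | 4 | 4 | q | 4 | p | t
1 | 4 | 4 | q | 4 | q | p
3 | 7 | 7 | s | 7 | r | p
6 | 4 | 4 | q | 4 | p | t
6 | 4 | 4 | q | 4 | q | p
8 | 7 | 7 | s | 7 | r | p
E2 result:
a | d | c | v | b | y | u
1 | 4 | 4 | q | 4 | p | t
1 | 4 | 4 | q | 4 | q | p
3 | 7 | 7 | s | 7 | r | p
6 | 4 | 4 | q | 4 | p | t
6 | 4 | 4 | q | 4 | q | p
8 | 7 | 7 | s | 7 | r | p
9 | 4 | 4 | q | 4 | p | t
9 | 4 | 4 | q | 4 | q | p
Witness: (9, 4, 4, 'q', 4, 'q', 'p') appears 0× in E1 but 1× in E2.

no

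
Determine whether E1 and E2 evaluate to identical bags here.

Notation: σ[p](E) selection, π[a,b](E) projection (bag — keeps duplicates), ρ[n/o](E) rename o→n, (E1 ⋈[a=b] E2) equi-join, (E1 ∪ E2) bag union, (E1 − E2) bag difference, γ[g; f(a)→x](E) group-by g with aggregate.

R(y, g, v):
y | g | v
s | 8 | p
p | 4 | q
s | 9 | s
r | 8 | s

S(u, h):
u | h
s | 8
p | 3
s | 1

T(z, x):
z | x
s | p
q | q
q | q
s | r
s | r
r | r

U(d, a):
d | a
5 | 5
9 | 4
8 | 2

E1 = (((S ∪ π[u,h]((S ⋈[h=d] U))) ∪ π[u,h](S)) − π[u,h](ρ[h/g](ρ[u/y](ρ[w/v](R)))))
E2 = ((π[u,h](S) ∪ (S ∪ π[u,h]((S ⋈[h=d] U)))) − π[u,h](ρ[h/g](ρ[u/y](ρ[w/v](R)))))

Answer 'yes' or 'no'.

E1 per-node cardinality:
  S → 3
  S → 3
  U → 3
  (S ⋈[h=d] U) → 1
  π[u,h]((S ⋈[h=d] U)) → 1
  (S ∪ π[u,h]((S ⋈[h=d] U))) → 4
  S → 3
  π[u,h](S) → 3
  ((S ∪ π[u,h]((S ⋈[h=d] U))) ∪ π[u,h](S)) → 7
  R → 4
  ρ[w/v](R) → 4
  ρ[u/y](ρ[w/v](R)) → 4
  ρ[h/g](ρ[u/y](ρ[w/v](R))) → 4
  π[u,h](ρ[h/g](ρ[u/y](ρ[w/v](R)))) → 4
  (((S ∪ π[u,h]((S ⋈[h=d] U))) ∪ π[u,h](S)) − π[u,h](ρ[h/g](ρ[u/y](ρ[w/v](R))))) → 6
E2 per-node cardinality:
  S → 3
  π[u,h](S) → 3
  S → 3
  S → 3
  U → 3
  (S ⋈[h=d] U) → 1
  π[u,h]((S ⋈[h=d] U)) → 1
  (S ∪ π[u,h]((S ⋈[h=d] U))) → 4
  (π[u,h](S) ∪ (S ∪ π[u,h]((S ⋈[h=d] U)))) → 7
  R → 4
  ρ[w/v](R) → 4
  ρ[u/y](ρ[w/v](R)) → 4
  ρ[h/g](ρ[u/y](ρ[w/v](R))) → 4
  π[u,h](ρ[h/g](ρ[u/y](ρ[w/v](R)))) → 4
  ((π[u,h](S) ∪ (S ∪ π[u,h]((S ⋈[h=d] U)))) − π[u,h](ρ[h/g](ρ[u/y](ρ[w/v](R))))) → 6

E1 and E2 produce the same multiset:
u | h
p | 3
p | 3
s | 1
s | 1
s | 8
s | 8

yes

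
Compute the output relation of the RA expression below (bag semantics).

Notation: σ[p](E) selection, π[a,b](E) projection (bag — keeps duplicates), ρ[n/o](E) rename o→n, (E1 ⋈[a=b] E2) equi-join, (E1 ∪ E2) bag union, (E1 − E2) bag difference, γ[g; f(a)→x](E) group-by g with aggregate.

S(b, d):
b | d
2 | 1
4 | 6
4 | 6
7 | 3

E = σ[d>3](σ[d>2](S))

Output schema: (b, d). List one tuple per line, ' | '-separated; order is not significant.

Stepwise |·|:
  S → 4
  σ[d>2](S) → 3
  σ[d>3](σ[d>2](S)) → 2

== RESULT ==
b | d
4 | 6
4 | 6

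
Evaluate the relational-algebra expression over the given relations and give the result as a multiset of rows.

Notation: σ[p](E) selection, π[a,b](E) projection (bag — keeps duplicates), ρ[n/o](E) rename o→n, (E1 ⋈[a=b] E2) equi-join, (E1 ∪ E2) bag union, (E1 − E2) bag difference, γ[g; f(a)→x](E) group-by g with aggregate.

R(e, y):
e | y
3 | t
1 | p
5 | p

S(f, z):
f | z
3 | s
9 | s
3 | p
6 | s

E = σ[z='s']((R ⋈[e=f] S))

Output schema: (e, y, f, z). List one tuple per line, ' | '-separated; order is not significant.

Per-node cardinality:
  R → 3
  S → 4
  (R ⋈[e=f] S) → 2
  σ[z='s']((R ⋈[e=f] S)) → 1

== RESULT ==
e | y | f | z
3 | t | 3 | s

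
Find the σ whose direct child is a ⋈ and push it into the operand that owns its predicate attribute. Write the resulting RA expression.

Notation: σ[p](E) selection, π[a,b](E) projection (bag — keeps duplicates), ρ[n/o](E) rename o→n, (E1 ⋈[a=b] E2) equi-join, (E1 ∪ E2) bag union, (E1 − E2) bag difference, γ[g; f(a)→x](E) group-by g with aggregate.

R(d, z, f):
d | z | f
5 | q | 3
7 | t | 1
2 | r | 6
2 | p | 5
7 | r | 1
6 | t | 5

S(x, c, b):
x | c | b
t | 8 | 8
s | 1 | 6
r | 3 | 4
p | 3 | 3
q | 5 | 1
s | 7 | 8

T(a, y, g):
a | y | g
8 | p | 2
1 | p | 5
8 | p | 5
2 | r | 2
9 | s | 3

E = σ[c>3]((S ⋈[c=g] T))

σ filters on c, owned by the left side.
E' = (σ[c>3](S) ⋈[c=g] T)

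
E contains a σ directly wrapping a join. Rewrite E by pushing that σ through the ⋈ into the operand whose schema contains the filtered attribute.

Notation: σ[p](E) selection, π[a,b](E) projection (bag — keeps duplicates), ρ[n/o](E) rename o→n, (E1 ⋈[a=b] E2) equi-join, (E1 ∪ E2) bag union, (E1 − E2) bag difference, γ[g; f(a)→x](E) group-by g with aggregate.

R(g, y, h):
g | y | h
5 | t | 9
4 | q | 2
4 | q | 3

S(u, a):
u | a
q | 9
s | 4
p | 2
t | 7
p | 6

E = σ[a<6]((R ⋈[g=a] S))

σ filters on a, owned by the right side.
E' = (R ⋈[g=a] σ[a<6](S))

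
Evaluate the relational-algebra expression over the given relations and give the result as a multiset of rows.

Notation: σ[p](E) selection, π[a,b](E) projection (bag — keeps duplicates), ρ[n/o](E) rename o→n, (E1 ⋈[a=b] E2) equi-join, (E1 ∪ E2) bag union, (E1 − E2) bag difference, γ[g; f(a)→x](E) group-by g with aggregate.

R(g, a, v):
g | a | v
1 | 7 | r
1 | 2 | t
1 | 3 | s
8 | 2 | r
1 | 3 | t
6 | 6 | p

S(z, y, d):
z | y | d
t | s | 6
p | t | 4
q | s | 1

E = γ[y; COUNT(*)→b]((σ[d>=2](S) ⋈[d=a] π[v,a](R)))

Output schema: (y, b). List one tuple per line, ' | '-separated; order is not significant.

Per-node cardinality:
  S → 3
  σ[d>=2](S) → 2
  R → 6
  π[v,a](R) → 6
  (σ[d>=2](S) ⋈[d=a] π[v,a](R)) → 1
  γ[y; COUNT(*)→b]((σ[d>=2](S) ⋈[d=a] π[v,a](R))) → 1

== RESULT ==
y | b
s | 1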